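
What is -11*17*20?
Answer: -3740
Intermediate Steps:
-11*17*20 = -187*20 = -3740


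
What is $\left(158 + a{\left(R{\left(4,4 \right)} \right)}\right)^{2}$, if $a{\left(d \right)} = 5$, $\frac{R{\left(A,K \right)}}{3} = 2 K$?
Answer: $26569$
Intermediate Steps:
$R{\left(A,K \right)} = 6 K$ ($R{\left(A,K \right)} = 3 \cdot 2 K = 6 K$)
$\left(158 + a{\left(R{\left(4,4 \right)} \right)}\right)^{2} = \left(158 + 5\right)^{2} = 163^{2} = 26569$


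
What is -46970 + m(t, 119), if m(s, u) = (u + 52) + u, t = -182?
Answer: -46680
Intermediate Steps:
m(s, u) = 52 + 2*u (m(s, u) = (52 + u) + u = 52 + 2*u)
-46970 + m(t, 119) = -46970 + (52 + 2*119) = -46970 + (52 + 238) = -46970 + 290 = -46680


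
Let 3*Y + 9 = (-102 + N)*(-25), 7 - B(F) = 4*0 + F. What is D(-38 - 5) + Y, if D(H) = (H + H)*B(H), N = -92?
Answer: -8059/3 ≈ -2686.3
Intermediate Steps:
B(F) = 7 - F (B(F) = 7 - (4*0 + F) = 7 - (0 + F) = 7 - F)
D(H) = 2*H*(7 - H) (D(H) = (H + H)*(7 - H) = (2*H)*(7 - H) = 2*H*(7 - H))
Y = 4841/3 (Y = -3 + ((-102 - 92)*(-25))/3 = -3 + (-194*(-25))/3 = -3 + (1/3)*4850 = -3 + 4850/3 = 4841/3 ≈ 1613.7)
D(-38 - 5) + Y = 2*(-38 - 5)*(7 - (-38 - 5)) + 4841/3 = 2*(-43)*(7 - 1*(-43)) + 4841/3 = 2*(-43)*(7 + 43) + 4841/3 = 2*(-43)*50 + 4841/3 = -4300 + 4841/3 = -8059/3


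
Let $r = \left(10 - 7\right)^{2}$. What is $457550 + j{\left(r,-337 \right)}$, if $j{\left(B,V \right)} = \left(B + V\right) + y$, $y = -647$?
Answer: $456575$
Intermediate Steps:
$r = 9$ ($r = 3^{2} = 9$)
$j{\left(B,V \right)} = -647 + B + V$ ($j{\left(B,V \right)} = \left(B + V\right) - 647 = -647 + B + V$)
$457550 + j{\left(r,-337 \right)} = 457550 - 975 = 456575$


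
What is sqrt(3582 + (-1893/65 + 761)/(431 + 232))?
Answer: sqrt(39375534810)/3315 ≈ 59.859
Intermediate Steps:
sqrt(3582 + (-1893/65 + 761)/(431 + 232)) = sqrt(3582 + (-1893*1/65 + 761)/663) = sqrt(3582 + (-1893/65 + 761)*(1/663)) = sqrt(3582 + (47572/65)*(1/663)) = sqrt(3582 + 47572/43095) = sqrt(154413862/43095) = sqrt(39375534810)/3315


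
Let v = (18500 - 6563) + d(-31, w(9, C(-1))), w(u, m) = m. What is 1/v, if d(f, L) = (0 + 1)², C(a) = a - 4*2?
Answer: 1/11938 ≈ 8.3766e-5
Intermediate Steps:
C(a) = -8 + a (C(a) = a - 8 = -8 + a)
d(f, L) = 1 (d(f, L) = 1² = 1)
v = 11938 (v = (18500 - 6563) + 1 = 11937 + 1 = 11938)
1/v = 1/11938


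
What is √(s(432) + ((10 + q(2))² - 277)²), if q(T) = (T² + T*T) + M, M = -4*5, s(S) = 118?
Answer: √74647 ≈ 273.22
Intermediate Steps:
M = -20
q(T) = -20 + 2*T² (q(T) = (T² + T*T) - 20 = (T² + T²) - 20 = 2*T² - 20 = -20 + 2*T²)
√(s(432) + ((10 + q(2))² - 277)²) = √(118 + ((10 + (-20 + 2*2²))² - 277)²) = √(118 + ((10 + (-20 + 2*4))² - 277)²) = √(118 + ((10 + (-20 + 8))² - 277)²) = √(118 + ((10 - 12)² - 277)²) = √(118 + ((-2)² - 277)²) = √(118 + (4 - 277)²) = √(118 + (-273)²) = √(118 + 74529) = √74647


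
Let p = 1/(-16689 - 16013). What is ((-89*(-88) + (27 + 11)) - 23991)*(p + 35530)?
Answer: -18731023093139/32702 ≈ -5.7278e+8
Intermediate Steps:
p = -1/32702 (p = 1/(-32702) = -1/32702 ≈ -3.0579e-5)
((-89*(-88) + (27 + 11)) - 23991)*(p + 35530) = ((-89*(-88) + (27 + 11)) - 23991)*(-1/32702 + 35530) = ((7832 + 38) - 23991)*(1161902059/32702) = (7870 - 23991)*(1161902059/32702) = -16121*1161902059/32702 = -18731023093139/32702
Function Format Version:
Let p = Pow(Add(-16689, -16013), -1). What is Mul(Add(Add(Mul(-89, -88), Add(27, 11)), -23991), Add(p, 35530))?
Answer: Rational(-18731023093139, 32702) ≈ -5.7278e+8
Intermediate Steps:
p = Rational(-1, 32702) (p = Pow(-32702, -1) = Rational(-1, 32702) ≈ -3.0579e-5)
Mul(Add(Add(Mul(-89, -88), Add(27, 11)), -23991), Add(p, 35530)) = Mul(Add(Add(Mul(-89, -88), Add(27, 11)), -23991), Add(Rational(-1, 32702), 35530)) = Mul(Add(Add(7832, 38), -23991), Rational(1161902059, 32702)) = Mul(Add(7870, -23991), Rational(1161902059, 32702)) = Mul(-16121, Rational(1161902059, 32702)) = Rational(-18731023093139, 32702)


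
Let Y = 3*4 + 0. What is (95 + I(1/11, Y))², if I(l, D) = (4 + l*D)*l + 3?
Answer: 141943396/14641 ≈ 9694.9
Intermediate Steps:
Y = 12 (Y = 12 + 0 = 12)
I(l, D) = 3 + l*(4 + D*l) (I(l, D) = (4 + D*l)*l + 3 = l*(4 + D*l) + 3 = 3 + l*(4 + D*l))
(95 + I(1/11, Y))² = (95 + (3 + 4/11 + 12*(1/11)²))² = (95 + (3 + 4*(1/11) + 12*(1/11)²))² = (95 + (3 + 4/11 + 12*(1/121)))² = (95 + (3 + 4/11 + 12/121))² = (95 + 419/121)² = (11914/121)² = 141943396/14641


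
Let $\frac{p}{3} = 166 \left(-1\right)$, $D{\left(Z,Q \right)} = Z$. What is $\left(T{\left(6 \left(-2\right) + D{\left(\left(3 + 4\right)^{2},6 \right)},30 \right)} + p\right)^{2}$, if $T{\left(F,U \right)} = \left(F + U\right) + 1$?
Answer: $184900$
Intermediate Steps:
$T{\left(F,U \right)} = 1 + F + U$
$p = -498$ ($p = 3 \cdot 166 \left(-1\right) = 3 \left(-166\right) = -498$)
$\left(T{\left(6 \left(-2\right) + D{\left(\left(3 + 4\right)^{2},6 \right)},30 \right)} + p\right)^{2} = \left(\left(1 + \left(6 \left(-2\right) + \left(3 + 4\right)^{2}\right) + 30\right) - 498\right)^{2} = \left(\left(1 - \left(12 - 7^{2}\right) + 30\right) - 498\right)^{2} = \left(\left(1 + \left(-12 + 49\right) + 30\right) - 498\right)^{2} = \left(\left(1 + 37 + 30\right) - 498\right)^{2} = \left(68 - 498\right)^{2} = \left(-430\right)^{2} = 184900$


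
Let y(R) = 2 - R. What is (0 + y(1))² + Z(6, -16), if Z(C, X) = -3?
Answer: -2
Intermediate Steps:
(0 + y(1))² + Z(6, -16) = (0 + (2 - 1*1))² - 3 = (0 + (2 - 1))² - 3 = (0 + 1)² - 3 = 1² - 3 = 1 - 3 = -2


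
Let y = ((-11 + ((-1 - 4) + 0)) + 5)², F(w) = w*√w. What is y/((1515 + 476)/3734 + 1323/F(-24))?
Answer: 115143894272/226474163171 - 991999203888*I*√6/226474163171 ≈ 0.50842 - 10.729*I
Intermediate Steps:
F(w) = w^(3/2)
y = 121 (y = ((-11 + (-5 + 0)) + 5)² = ((-11 - 5) + 5)² = (-16 + 5)² = (-11)² = 121)
y/((1515 + 476)/3734 + 1323/F(-24)) = 121/((1515 + 476)/3734 + 1323/((-24)^(3/2))) = 121/(1991*(1/3734) + 1323/((-48*I*√6))) = 121/(1991/3734 + 1323*(I*√6/288)) = 121/(1991/3734 + 147*I*√6/32)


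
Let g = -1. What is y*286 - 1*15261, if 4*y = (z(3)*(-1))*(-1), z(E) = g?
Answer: -30665/2 ≈ -15333.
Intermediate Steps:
z(E) = -1
y = -1/4 (y = (-1*(-1)*(-1))/4 = (1*(-1))/4 = (1/4)*(-1) = -1/4 ≈ -0.25000)
y*286 - 1*15261 = -1/4*286 - 1*15261 = -143/2 - 15261 = -30665/2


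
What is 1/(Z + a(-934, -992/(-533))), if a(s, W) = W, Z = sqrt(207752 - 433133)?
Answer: 528736/64029246973 - 284089*I*sqrt(225381)/64029246973 ≈ 8.2577e-6 - 0.0021064*I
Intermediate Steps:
Z = I*sqrt(225381) (Z = sqrt(-225381) = I*sqrt(225381) ≈ 474.74*I)
1/(Z + a(-934, -992/(-533))) = 1/(I*sqrt(225381) - 992/(-533)) = 1/(I*sqrt(225381) - 992*(-1/533)) = 1/(I*sqrt(225381) + 992/533) = 1/(992/533 + I*sqrt(225381))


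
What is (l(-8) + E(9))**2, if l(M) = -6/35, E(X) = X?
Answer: 95481/1225 ≈ 77.944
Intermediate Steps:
l(M) = -6/35 (l(M) = -6*1/35 = -6/35)
(l(-8) + E(9))**2 = (-6/35 + 9)**2 = (309/35)**2 = 95481/1225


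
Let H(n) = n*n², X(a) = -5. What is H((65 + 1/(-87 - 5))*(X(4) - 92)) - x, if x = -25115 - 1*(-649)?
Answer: -195074642930628739/778688 ≈ -2.5052e+11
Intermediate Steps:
H(n) = n³
x = -24466 (x = -25115 + 649 = -24466)
H((65 + 1/(-87 - 5))*(X(4) - 92)) - x = ((65 + 1/(-87 - 5))*(-5 - 92))³ - 1*(-24466) = ((65 + 1/(-92))*(-97))³ + 24466 = ((65 - 1/92)*(-97))³ + 24466 = ((5979/92)*(-97))³ + 24466 = (-579963/92)³ + 24466 = -195074661982009347/778688 + 24466 = -195074642930628739/778688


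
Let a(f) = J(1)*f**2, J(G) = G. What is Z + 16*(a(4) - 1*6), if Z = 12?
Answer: 172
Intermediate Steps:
a(f) = f**2 (a(f) = 1*f**2 = f**2)
Z + 16*(a(4) - 1*6) = 12 + 16*(4**2 - 1*6) = 12 + 16*(16 - 6) = 12 + 16*10 = 12 + 160 = 172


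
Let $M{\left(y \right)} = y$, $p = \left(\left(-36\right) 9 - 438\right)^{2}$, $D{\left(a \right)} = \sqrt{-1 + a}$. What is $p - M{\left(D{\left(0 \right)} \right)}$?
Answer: $580644 - i \approx 5.8064 \cdot 10^{5} - 1.0 i$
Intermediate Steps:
$p = 580644$ ($p = \left(-324 - 438\right)^{2} = \left(-762\right)^{2} = 580644$)
$p - M{\left(D{\left(0 \right)} \right)} = 580644 - \sqrt{-1 + 0} = 580644 - \sqrt{-1} = 580644 - i$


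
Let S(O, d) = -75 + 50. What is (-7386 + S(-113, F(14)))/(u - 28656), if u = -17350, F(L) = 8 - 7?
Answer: 7411/46006 ≈ 0.16109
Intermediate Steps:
F(L) = 1
S(O, d) = -25
(-7386 + S(-113, F(14)))/(u - 28656) = (-7386 - 25)/(-17350 - 28656) = -7411/(-46006) = -7411*(-1/46006) = 7411/46006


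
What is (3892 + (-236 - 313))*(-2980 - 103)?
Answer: -10306469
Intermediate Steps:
(3892 + (-236 - 313))*(-2980 - 103) = (3892 - 549)*(-3083) = 3343*(-3083) = -10306469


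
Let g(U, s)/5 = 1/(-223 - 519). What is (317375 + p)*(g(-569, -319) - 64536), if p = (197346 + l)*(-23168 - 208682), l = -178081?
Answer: 213870678937026375/742 ≈ 2.8824e+14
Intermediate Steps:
g(U, s) = -5/742 (g(U, s) = 5/(-223 - 519) = 5/(-742) = 5*(-1/742) = -5/742)
p = -4466590250 (p = (197346 - 178081)*(-23168 - 208682) = 19265*(-231850) = -4466590250)
(317375 + p)*(g(-569, -319) - 64536) = (317375 - 4466590250)*(-5/742 - 64536) = -4466272875*(-47885717/742) = 213870678937026375/742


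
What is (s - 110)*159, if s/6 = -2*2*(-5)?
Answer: 1590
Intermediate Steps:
s = 120 (s = 6*(-2*2*(-5)) = 6*(-4*(-5)) = 6*20 = 120)
(s - 110)*159 = (120 - 110)*159 = 10*159 = 1590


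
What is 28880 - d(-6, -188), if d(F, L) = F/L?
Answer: 2714717/94 ≈ 28880.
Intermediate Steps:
28880 - d(-6, -188) = 28880 - (-6)/(-188) = 28880 - (-6)*(-1)/188 = 28880 - 1*3/94 = 28880 - 3/94 = 2714717/94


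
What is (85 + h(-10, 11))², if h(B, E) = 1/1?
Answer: 7396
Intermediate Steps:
h(B, E) = 1
(85 + h(-10, 11))² = (85 + 1)² = 86² = 7396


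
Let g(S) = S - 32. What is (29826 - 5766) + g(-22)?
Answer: 24006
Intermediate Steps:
g(S) = -32 + S
(29826 - 5766) + g(-22) = (29826 - 5766) + (-32 - 22) = 24060 - 54 = 24006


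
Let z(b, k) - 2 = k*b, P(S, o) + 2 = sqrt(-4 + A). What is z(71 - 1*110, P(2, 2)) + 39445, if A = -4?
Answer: 39525 - 78*I*sqrt(2) ≈ 39525.0 - 110.31*I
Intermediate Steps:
P(S, o) = -2 + 2*I*sqrt(2) (P(S, o) = -2 + sqrt(-4 - 4) = -2 + sqrt(-8) = -2 + 2*I*sqrt(2))
z(b, k) = 2 + b*k (z(b, k) = 2 + k*b = 2 + b*k)
z(71 - 1*110, P(2, 2)) + 39445 = (2 + (71 - 1*110)*(-2 + 2*I*sqrt(2))) + 39445 = (2 + (71 - 110)*(-2 + 2*I*sqrt(2))) + 39445 = (2 - 39*(-2 + 2*I*sqrt(2))) + 39445 = (2 + (78 - 78*I*sqrt(2))) + 39445 = (80 - 78*I*sqrt(2)) + 39445 = 39525 - 78*I*sqrt(2)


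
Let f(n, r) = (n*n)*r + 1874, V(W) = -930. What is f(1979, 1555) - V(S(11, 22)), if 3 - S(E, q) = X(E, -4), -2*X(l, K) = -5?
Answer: 6090068559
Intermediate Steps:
X(l, K) = 5/2 (X(l, K) = -1/2*(-5) = 5/2)
S(E, q) = 1/2 (S(E, q) = 3 - 1*5/2 = 3 - 5/2 = 1/2)
f(n, r) = 1874 + r*n**2 (f(n, r) = n**2*r + 1874 = r*n**2 + 1874 = 1874 + r*n**2)
f(1979, 1555) - V(S(11, 22)) = (1874 + 1555*1979**2) - 1*(-930) = (1874 + 1555*3916441) + 930 = (1874 + 6090065755) + 930 = 6090067629 + 930 = 6090068559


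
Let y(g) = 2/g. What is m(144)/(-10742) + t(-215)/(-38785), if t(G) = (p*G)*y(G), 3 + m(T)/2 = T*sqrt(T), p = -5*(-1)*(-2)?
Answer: -13359341/41662847 ≈ -0.32065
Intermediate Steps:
p = -10 (p = 5*(-2) = -10)
m(T) = -6 + 2*T**(3/2) (m(T) = -6 + 2*(T*sqrt(T)) = -6 + 2*T**(3/2))
t(G) = -20 (t(G) = (-10*G)*(2/G) = -20)
m(144)/(-10742) + t(-215)/(-38785) = (-6 + 2*144**(3/2))/(-10742) - 20/(-38785) = (-6 + 2*1728)*(-1/10742) - 20*(-1/38785) = (-6 + 3456)*(-1/10742) + 4/7757 = 3450*(-1/10742) + 4/7757 = -1725/5371 + 4/7757 = -13359341/41662847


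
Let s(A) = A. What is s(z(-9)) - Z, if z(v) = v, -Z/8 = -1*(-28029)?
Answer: 224223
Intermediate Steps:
Z = -224232 (Z = -(-8)*(-28029) = -8*28029 = -224232)
s(z(-9)) - Z = -9 - 1*(-224232) = -9 + 224232 = 224223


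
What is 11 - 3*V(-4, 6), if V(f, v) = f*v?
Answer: 83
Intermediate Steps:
11 - 3*V(-4, 6) = 11 - (-12)*6 = 11 - 3*(-24) = 11 + 72 = 83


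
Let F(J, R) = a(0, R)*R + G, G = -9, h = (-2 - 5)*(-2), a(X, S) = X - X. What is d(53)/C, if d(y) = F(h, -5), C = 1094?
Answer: -9/1094 ≈ -0.0082267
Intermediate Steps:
a(X, S) = 0
h = 14 (h = -7*(-2) = 14)
F(J, R) = -9 (F(J, R) = 0*R - 9 = 0 - 9 = -9)
d(y) = -9
d(53)/C = -9/1094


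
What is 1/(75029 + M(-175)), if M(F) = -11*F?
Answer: 1/76954 ≈ 1.2995e-5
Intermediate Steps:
1/(75029 + M(-175)) = 1/(75029 - 11*(-175)) = 1/(75029 + 1925) = 1/76954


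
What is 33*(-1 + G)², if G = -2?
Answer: 297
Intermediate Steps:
33*(-1 + G)² = 33*(-1 - 2)² = 33*(-3)² = 33*9 = 297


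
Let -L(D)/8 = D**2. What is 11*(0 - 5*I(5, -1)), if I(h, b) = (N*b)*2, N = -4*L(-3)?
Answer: 31680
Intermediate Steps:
L(D) = -8*D**2
N = 288 (N = -(-32)*(-3)**2 = -(-32)*9 = -4*(-72) = 288)
I(h, b) = 576*b (I(h, b) = (288*b)*2 = 576*b)
11*(0 - 5*I(5, -1)) = 11*(0 - 2880*(-1)) = 11*(0 - 5*(-576)) = 11*(0 + 2880) = 11*2880 = 31680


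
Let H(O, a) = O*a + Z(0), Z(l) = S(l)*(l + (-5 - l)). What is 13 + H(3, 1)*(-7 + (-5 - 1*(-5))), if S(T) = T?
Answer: -8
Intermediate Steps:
Z(l) = -5*l (Z(l) = l*(l + (-5 - l)) = l*(-5) = -5*l)
H(O, a) = O*a (H(O, a) = O*a - 5*0 = O*a + 0 = O*a)
13 + H(3, 1)*(-7 + (-5 - 1*(-5))) = 13 + (3*1)*(-7 + (-5 - 1*(-5))) = 13 + 3*(-7 + (-5 + 5)) = 13 + 3*(-7 + 0) = 13 + 3*(-7) = 13 - 21 = -8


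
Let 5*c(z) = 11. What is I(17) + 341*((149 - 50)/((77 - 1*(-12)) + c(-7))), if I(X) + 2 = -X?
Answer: 53377/152 ≈ 351.16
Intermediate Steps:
c(z) = 11/5 (c(z) = (1/5)*11 = 11/5)
I(X) = -2 - X
I(17) + 341*((149 - 50)/((77 - 1*(-12)) + c(-7))) = (-2 - 1*17) + 341*((149 - 50)/((77 - 1*(-12)) + 11/5)) = (-2 - 17) + 341*(99/((77 + 12) + 11/5)) = -19 + 341*(99/(89 + 11/5)) = -19 + 341*(99/(456/5)) = -19 + 341*(99*(5/456)) = -19 + 341*(165/152) = -19 + 56265/152 = 53377/152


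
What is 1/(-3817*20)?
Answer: -1/76340 ≈ -1.3099e-5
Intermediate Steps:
1/(-3817*20) = 1/(-76340) = -1/76340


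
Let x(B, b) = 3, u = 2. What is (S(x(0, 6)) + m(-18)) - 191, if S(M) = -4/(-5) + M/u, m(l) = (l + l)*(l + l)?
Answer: 11073/10 ≈ 1107.3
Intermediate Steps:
m(l) = 4*l**2 (m(l) = (2*l)*(2*l) = 4*l**2)
S(M) = 4/5 + M/2 (S(M) = -4/(-5) + M/2 = -4*(-1/5) + M*(1/2) = 4/5 + M/2)
(S(x(0, 6)) + m(-18)) - 191 = ((4/5 + (1/2)*3) + 4*(-18)**2) - 191 = ((4/5 + 3/2) + 4*324) - 191 = (23/10 + 1296) - 191 = 12983/10 - 191 = 11073/10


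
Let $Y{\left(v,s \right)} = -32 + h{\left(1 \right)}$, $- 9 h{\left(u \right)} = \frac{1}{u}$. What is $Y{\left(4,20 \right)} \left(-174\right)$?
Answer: $\frac{16762}{3} \approx 5587.3$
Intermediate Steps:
$h{\left(u \right)} = - \frac{1}{9 u}$
$Y{\left(v,s \right)} = - \frac{289}{9}$ ($Y{\left(v,s \right)} = -32 - \frac{1}{9 \cdot 1} = -32 - \frac{1}{9} = - \frac{289}{9}$)
$Y{\left(4,20 \right)} \left(-174\right) = \left(- \frac{289}{9}\right) \left(-174\right) = \frac{16762}{3}$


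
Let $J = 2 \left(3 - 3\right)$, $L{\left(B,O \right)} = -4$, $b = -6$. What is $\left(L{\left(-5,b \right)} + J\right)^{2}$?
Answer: $16$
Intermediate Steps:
$J = 0$ ($J = 2 \cdot 0 = 0$)
$\left(L{\left(-5,b \right)} + J\right)^{2} = \left(-4 + 0\right)^{2} = \left(-4\right)^{2} = 16$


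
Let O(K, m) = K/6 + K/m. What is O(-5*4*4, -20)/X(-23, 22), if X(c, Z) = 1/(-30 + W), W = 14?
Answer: 448/3 ≈ 149.33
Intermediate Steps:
X(c, Z) = -1/16 (X(c, Z) = 1/(-30 + 14) = 1/(-16) = -1/16)
O(K, m) = K/6 + K/m (O(K, m) = K*(1/6) + K/m = K/6 + K/m)
O(-5*4*4, -20)/X(-23, 22) = ((-5*4*4)/6 + (-5*4*4)/(-20))/(-1/16) = ((-20*4)/6 - 20*4*(-1/20))*(-16) = ((1/6)*(-80) - 80*(-1/20))*(-16) = (-40/3 + 4)*(-16) = -28/3*(-16) = 448/3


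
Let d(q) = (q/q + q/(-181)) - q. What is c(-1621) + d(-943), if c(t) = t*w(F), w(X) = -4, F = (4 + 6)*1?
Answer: 1345411/181 ≈ 7433.2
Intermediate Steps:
F = 10 (F = 10*1 = 10)
d(q) = 1 - 182*q/181 (d(q) = (1 + q*(-1/181)) - q = (1 - q/181) - q = 1 - 182*q/181)
c(t) = -4*t (c(t) = t*(-4) = -4*t)
c(-1621) + d(-943) = -4*(-1621) + (1 - 182/181*(-943)) = 6484 + (1 + 171626/181) = 6484 + 171807/181 = 1345411/181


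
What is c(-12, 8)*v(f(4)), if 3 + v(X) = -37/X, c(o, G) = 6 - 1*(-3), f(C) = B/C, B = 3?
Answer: -471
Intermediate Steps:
f(C) = 3/C
c(o, G) = 9 (c(o, G) = 6 + 3 = 9)
v(X) = -3 - 37/X
c(-12, 8)*v(f(4)) = 9*(-3 - 37/(3/4)) = 9*(-3 - 37/(3*(¼))) = 9*(-3 - 37/¾) = 9*(-3 - 37*4/3) = 9*(-3 - 148/3) = 9*(-157/3) = -471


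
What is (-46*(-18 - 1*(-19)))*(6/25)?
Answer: -276/25 ≈ -11.040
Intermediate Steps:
(-46*(-18 - 1*(-19)))*(6/25) = (-46*(-18 + 19))*(6*(1/25)) = -46*1*(6/25) = -46*6/25 = -276/25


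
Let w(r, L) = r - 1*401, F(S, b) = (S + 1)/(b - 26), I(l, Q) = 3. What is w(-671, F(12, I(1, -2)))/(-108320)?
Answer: 67/6770 ≈ 0.0098966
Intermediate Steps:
F(S, b) = (1 + S)/(-26 + b)
w(r, L) = -401 + r (w(r, L) = r - 401 = -401 + r)
w(-671, F(12, I(1, -2)))/(-108320) = (-401 - 671)/(-108320) = -1072*(-1/108320) = 67/6770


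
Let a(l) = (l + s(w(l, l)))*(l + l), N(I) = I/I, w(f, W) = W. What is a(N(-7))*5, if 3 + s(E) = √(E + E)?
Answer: -20 + 10*√2 ≈ -5.8579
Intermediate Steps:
N(I) = 1
s(E) = -3 + √2*√E (s(E) = -3 + √(E + E) = -3 + √(2*E) = -3 + √2*√E)
a(l) = 2*l*(-3 + l + √2*√l) (a(l) = (l + (-3 + √2*√l))*(l + l) = (-3 + l + √2*√l)*(2*l) = 2*l*(-3 + l + √2*√l))
a(N(-7))*5 = (2*1*(-3 + 1 + √2*√1))*5 = (2*1*(-3 + 1 + √2*1))*5 = (2*1*(-3 + 1 + √2))*5 = (2*1*(-2 + √2))*5 = (-4 + 2*√2)*5 = -20 + 10*√2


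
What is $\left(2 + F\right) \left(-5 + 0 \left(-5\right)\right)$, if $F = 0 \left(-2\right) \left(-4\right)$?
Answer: $-10$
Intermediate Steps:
$F = 0$ ($F = 0 \left(-4\right) = 0$)
$\left(2 + F\right) \left(-5 + 0 \left(-5\right)\right) = \left(2 + 0\right) \left(-5 + 0 \left(-5\right)\right) = 2 \left(-5 + 0\right) = 2 \left(-5\right) = -10$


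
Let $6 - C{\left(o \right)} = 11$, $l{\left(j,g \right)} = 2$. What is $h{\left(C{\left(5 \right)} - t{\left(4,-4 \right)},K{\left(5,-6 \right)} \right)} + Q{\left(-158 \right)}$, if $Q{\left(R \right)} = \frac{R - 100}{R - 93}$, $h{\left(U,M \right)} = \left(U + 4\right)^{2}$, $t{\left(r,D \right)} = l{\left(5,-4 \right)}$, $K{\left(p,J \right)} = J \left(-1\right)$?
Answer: $\frac{2517}{251} \approx 10.028$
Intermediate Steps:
$C{\left(o \right)} = -5$ ($C{\left(o \right)} = 6 - 11 = -5$)
$K{\left(p,J \right)} = - J$
$t{\left(r,D \right)} = 2$
$h{\left(U,M \right)} = \left(4 + U\right)^{2}$
$Q{\left(R \right)} = \frac{-100 + R}{-93 + R}$
$h{\left(C{\left(5 \right)} - t{\left(4,-4 \right)},K{\left(5,-6 \right)} \right)} + Q{\left(-158 \right)} = \left(4 - 7\right)^{2} + \frac{-100 - 158}{-93 - 158} = \left(4 - 7\right)^{2} + \frac{1}{-251} \left(-258\right) = \left(4 - 7\right)^{2} - - \frac{258}{251} = \left(-3\right)^{2} + \frac{258}{251} = 9 + \frac{258}{251} = \frac{2517}{251}$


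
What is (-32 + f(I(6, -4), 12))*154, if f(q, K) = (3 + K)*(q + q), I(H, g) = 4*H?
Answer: 105952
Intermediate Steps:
f(q, K) = 2*q*(3 + K) (f(q, K) = (3 + K)*(2*q) = 2*q*(3 + K))
(-32 + f(I(6, -4), 12))*154 = (-32 + 2*(4*6)*(3 + 12))*154 = (-32 + 2*24*15)*154 = (-32 + 720)*154 = 688*154 = 105952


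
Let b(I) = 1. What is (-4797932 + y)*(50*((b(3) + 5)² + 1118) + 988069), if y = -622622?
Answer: -5668647336026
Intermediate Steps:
(-4797932 + y)*(50*((b(3) + 5)² + 1118) + 988069) = (-4797932 - 622622)*(50*((1 + 5)² + 1118) + 988069) = -5420554*(50*(6² + 1118) + 988069) = -5420554*(50*(36 + 1118) + 988069) = -5420554*(50*1154 + 988069) = -5420554*(57700 + 988069) = -5420554*1045769 = -5668647336026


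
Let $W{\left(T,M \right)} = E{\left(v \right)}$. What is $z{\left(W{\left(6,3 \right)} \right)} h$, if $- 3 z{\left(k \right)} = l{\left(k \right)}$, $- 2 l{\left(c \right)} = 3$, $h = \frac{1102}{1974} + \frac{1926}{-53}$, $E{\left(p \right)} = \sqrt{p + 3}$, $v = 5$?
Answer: $- \frac{1871759}{104622} \approx -17.891$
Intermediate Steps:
$E{\left(p \right)} = \sqrt{3 + p}$
$h = - \frac{1871759}{52311}$ ($h = 1102 \cdot \frac{1}{1974} + 1926 \left(- \frac{1}{53}\right) = \frac{551}{987} - \frac{1926}{53} = - \frac{1871759}{52311} \approx -35.781$)
$W{\left(T,M \right)} = 2 \sqrt{2}$ ($W{\left(T,M \right)} = \sqrt{3 + 5} = \sqrt{8} = 2 \sqrt{2}$)
$l{\left(c \right)} = - \frac{3}{2}$ ($l{\left(c \right)} = \left(- \frac{1}{2}\right) 3 = - \frac{3}{2}$)
$z{\left(k \right)} = \frac{1}{2}$ ($z{\left(k \right)} = \left(- \frac{1}{3}\right) \left(- \frac{3}{2}\right) = \frac{1}{2}$)
$z{\left(W{\left(6,3 \right)} \right)} h = \frac{1}{2} \left(- \frac{1871759}{52311}\right) = - \frac{1871759}{104622}$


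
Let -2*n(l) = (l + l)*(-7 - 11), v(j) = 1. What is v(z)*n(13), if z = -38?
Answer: 234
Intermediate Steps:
n(l) = 18*l (n(l) = -(l + l)*(-7 - 11)/2 = -2*l*(-18)/2 = -(-18)*l = 18*l)
v(z)*n(13) = 1*(18*13) = 1*234 = 234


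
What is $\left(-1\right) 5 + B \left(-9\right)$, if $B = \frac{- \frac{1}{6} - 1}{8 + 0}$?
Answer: $- \frac{59}{16} \approx -3.6875$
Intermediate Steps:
$B = - \frac{7}{48}$ ($B = \frac{\left(-1\right) \frac{1}{6} - 1}{8} = \left(- \frac{1}{6} - 1\right) \frac{1}{8} = \left(- \frac{7}{6}\right) \frac{1}{8} = - \frac{7}{48} \approx -0.14583$)
$\left(-1\right) 5 + B \left(-9\right) = \left(-1\right) 5 - - \frac{21}{16} = -5 + \frac{21}{16} = - \frac{59}{16}$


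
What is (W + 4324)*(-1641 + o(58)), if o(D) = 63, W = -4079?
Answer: -386610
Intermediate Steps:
(W + 4324)*(-1641 + o(58)) = (-4079 + 4324)*(-1641 + 63) = 245*(-1578) = -386610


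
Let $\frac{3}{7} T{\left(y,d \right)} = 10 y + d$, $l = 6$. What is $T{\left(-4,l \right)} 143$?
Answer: $- \frac{34034}{3} \approx -11345.0$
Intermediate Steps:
$T{\left(y,d \right)} = \frac{7 d}{3} + \frac{70 y}{3}$ ($T{\left(y,d \right)} = \frac{7 \left(10 y + d\right)}{3} = \frac{7 \left(d + 10 y\right)}{3} = \frac{7 d}{3} + \frac{70 y}{3}$)
$T{\left(-4,l \right)} 143 = \left(\frac{7}{3} \cdot 6 + \frac{70}{3} \left(-4\right)\right) 143 = \left(14 - \frac{280}{3}\right) 143 = \left(- \frac{238}{3}\right) 143 = - \frac{34034}{3}$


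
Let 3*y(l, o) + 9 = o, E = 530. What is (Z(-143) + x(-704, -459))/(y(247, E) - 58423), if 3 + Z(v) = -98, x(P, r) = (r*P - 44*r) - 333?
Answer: -514347/87374 ≈ -5.8867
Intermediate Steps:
x(P, r) = -333 - 44*r + P*r (x(P, r) = (P*r - 44*r) - 333 = (-44*r + P*r) - 333 = -333 - 44*r + P*r)
y(l, o) = -3 + o/3
Z(v) = -101 (Z(v) = -3 - 98 = -101)
(Z(-143) + x(-704, -459))/(y(247, E) - 58423) = (-101 + (-333 - 44*(-459) - 704*(-459)))/((-3 + (1/3)*530) - 58423) = (-101 + (-333 + 20196 + 323136))/((-3 + 530/3) - 58423) = (-101 + 342999)/(521/3 - 58423) = 342898/(-174748/3) = 342898*(-3/174748) = -514347/87374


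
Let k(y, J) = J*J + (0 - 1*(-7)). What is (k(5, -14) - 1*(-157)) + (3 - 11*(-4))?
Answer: 407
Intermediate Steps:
k(y, J) = 7 + J² (k(y, J) = J² + (0 + 7) = J² + 7 = 7 + J²)
(k(5, -14) - 1*(-157)) + (3 - 11*(-4)) = ((7 + (-14)²) - 1*(-157)) + (3 - 11*(-4)) = ((7 + 196) + 157) + (3 + 44) = (203 + 157) + 47 = 360 + 47 = 407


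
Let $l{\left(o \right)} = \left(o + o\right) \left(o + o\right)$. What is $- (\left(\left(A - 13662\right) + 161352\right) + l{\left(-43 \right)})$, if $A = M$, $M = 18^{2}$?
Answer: $-155410$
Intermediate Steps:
$M = 324$
$A = 324$
$l{\left(o \right)} = 4 o^{2}$ ($l{\left(o \right)} = 2 o 2 o = 4 o^{2}$)
$- (\left(\left(A - 13662\right) + 161352\right) + l{\left(-43 \right)}) = - (\left(\left(324 - 13662\right) + 161352\right) + 4 \left(-43\right)^{2}) = - (\left(\left(324 - 13662\right) + 161352\right) + 4 \cdot 1849) = - (\left(-13338 + 161352\right) + 7396) = - (148014 + 7396) = \left(-1\right) 155410 = -155410$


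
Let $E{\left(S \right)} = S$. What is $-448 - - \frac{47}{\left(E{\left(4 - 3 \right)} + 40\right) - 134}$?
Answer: $- \frac{41711}{93} \approx -448.51$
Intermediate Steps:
$-448 - - \frac{47}{\left(E{\left(4 - 3 \right)} + 40\right) - 134} = -448 - - \frac{47}{\left(\left(4 - 3\right) + 40\right) - 134} = -448 - - \frac{47}{\left(1 + 40\right) - 134} = -448 - - \frac{47}{41 - 134} = -448 - - \frac{47}{-93} = -448 - \left(-47\right) \left(- \frac{1}{93}\right) = -448 - \frac{47}{93} = - \frac{41711}{93}$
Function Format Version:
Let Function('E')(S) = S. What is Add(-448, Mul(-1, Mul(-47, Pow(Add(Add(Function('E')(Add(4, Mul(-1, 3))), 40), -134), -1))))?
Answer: Rational(-41711, 93) ≈ -448.51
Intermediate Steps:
Add(-448, Mul(-1, Mul(-47, Pow(Add(Add(Function('E')(Add(4, Mul(-1, 3))), 40), -134), -1)))) = Add(-448, Mul(-1, Mul(-47, Pow(Add(Add(Add(4, Mul(-1, 3)), 40), -134), -1)))) = Add(-448, Mul(-1, Mul(-47, Pow(Add(Add(Add(4, -3), 40), -134), -1)))) = Add(-448, Mul(-1, Mul(-47, Pow(Add(Add(1, 40), -134), -1)))) = Add(-448, Mul(-1, Mul(-47, Pow(Add(41, -134), -1)))) = Add(-448, Mul(-1, Mul(-47, Pow(-93, -1)))) = Add(-448, Mul(-1, Mul(-47, Rational(-1, 93)))) = Add(-448, Mul(-1, Rational(47, 93))) = Add(-448, Rational(-47, 93)) = Rational(-41711, 93)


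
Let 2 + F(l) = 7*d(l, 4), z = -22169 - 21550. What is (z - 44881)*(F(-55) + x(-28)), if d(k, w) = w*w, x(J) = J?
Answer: -7265200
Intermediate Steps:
z = -43719
d(k, w) = w²
F(l) = 110 (F(l) = -2 + 7*4² = -2 + 7*16 = -2 + 112 = 110)
(z - 44881)*(F(-55) + x(-28)) = (-43719 - 44881)*(110 - 28) = -88600*82 = -7265200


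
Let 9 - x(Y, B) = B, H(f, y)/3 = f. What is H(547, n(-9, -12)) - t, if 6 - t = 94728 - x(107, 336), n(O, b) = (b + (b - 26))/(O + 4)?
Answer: 96690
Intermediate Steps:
n(O, b) = (-26 + 2*b)/(4 + O) (n(O, b) = (b + (-26 + b))/(4 + O) = (-26 + 2*b)/(4 + O))
H(f, y) = 3*f
x(Y, B) = 9 - B
t = -95049 (t = 6 - (94728 - (9 - 1*336)) = 6 - (94728 - (9 - 336)) = 6 - (94728 - 1*(-327)) = 6 - (94728 + 327) = 6 - 1*95055 = 6 - 95055 = -95049)
H(547, n(-9, -12)) - t = 3*547 - 1*(-95049) = 1641 + 95049 = 96690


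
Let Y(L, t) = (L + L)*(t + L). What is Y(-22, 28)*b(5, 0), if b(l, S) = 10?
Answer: -2640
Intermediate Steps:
Y(L, t) = 2*L*(L + t) (Y(L, t) = (2*L)*(L + t) = 2*L*(L + t))
Y(-22, 28)*b(5, 0) = (2*(-22)*(-22 + 28))*10 = (2*(-22)*6)*10 = -264*10 = -2640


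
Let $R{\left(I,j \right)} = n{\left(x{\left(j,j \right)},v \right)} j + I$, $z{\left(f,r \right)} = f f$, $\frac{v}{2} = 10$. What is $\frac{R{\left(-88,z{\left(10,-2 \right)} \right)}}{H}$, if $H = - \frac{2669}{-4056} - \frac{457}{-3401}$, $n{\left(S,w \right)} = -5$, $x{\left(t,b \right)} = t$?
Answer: $- \frac{8111140128}{10930861} \approx -742.04$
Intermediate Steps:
$v = 20$ ($v = 2 \cdot 10 = 20$)
$z{\left(f,r \right)} = f^{2}$
$R{\left(I,j \right)} = I - 5 j$ ($R{\left(I,j \right)} = - 5 j + I = I - 5 j$)
$H = \frac{10930861}{13794456}$ ($H = \left(-2669\right) \left(- \frac{1}{4056}\right) - - \frac{457}{3401} = \frac{2669}{4056} + \frac{457}{3401} = \frac{10930861}{13794456} \approx 0.79241$)
$\frac{R{\left(-88,z{\left(10,-2 \right)} \right)}}{H} = \frac{-88 - 5 \cdot 10^{2}}{\frac{10930861}{13794456}} = \left(-88 - 500\right) \frac{13794456}{10930861} = \left(-588\right) \frac{13794456}{10930861} = - \frac{8111140128}{10930861}$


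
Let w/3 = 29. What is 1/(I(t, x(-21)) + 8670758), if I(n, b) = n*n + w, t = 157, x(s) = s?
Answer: 1/8695494 ≈ 1.1500e-7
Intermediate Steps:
w = 87 (w = 3*29 = 87)
I(n, b) = 87 + n**2 (I(n, b) = n*n + 87 = n**2 + 87 = 87 + n**2)
1/(I(t, x(-21)) + 8670758) = 1/((87 + 157**2) + 8670758) = 1/((87 + 24649) + 8670758) = 1/(24736 + 8670758) = 1/8695494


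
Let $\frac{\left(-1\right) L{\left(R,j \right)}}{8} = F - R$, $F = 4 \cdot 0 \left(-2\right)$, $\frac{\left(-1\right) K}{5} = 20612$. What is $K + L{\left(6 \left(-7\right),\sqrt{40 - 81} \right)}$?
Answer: $-103396$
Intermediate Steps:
$K = -103060$ ($K = \left(-5\right) 20612 = -103060$)
$F = 0$ ($F = 0 \left(-2\right) = 0$)
$L{\left(R,j \right)} = 8 R$ ($L{\left(R,j \right)} = - 8 \left(0 - R\right) = - 8 \left(- R\right) = 8 R$)
$K + L{\left(6 \left(-7\right),\sqrt{40 - 81} \right)} = -103060 + 8 \cdot 6 \left(-7\right) = -103060 + 8 \left(-42\right) = -103060 - 336 = -103396$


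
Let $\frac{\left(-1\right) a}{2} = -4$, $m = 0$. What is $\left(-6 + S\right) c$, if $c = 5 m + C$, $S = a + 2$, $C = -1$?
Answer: $-4$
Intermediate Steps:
$a = 8$ ($a = \left(-2\right) \left(-4\right) = 8$)
$S = 10$ ($S = 8 + 2 = 10$)
$c = -1$ ($c = 5 \cdot 0 - 1 = 0 - 1 = -1$)
$\left(-6 + S\right) c = \left(-6 + 10\right) \left(-1\right) = 4 \left(-1\right) = -4$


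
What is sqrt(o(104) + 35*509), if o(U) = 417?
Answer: 2*sqrt(4558) ≈ 135.03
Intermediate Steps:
sqrt(o(104) + 35*509) = sqrt(417 + 35*509) = sqrt(417 + 17815) = sqrt(18232) = 2*sqrt(4558)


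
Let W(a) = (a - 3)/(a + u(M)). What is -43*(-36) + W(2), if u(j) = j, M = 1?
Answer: 4643/3 ≈ 1547.7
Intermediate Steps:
W(a) = (-3 + a)/(1 + a) (W(a) = (a - 3)/(a + 1) = (-3 + a)/(1 + a))
-43*(-36) + W(2) = -43*(-36) + (-3 + 2)/(1 + 2) = 1548 - 1/3 = 1548 + (⅓)*(-1) = 1548 - ⅓ = 4643/3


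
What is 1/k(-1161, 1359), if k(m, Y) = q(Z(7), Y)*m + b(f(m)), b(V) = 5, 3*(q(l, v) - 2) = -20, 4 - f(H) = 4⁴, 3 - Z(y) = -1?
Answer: 1/5423 ≈ 0.00018440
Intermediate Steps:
Z(y) = 4 (Z(y) = 3 - 1*(-1) = 3 + 1 = 4)
f(H) = -252 (f(H) = 4 - 1*4⁴ = 4 - 1*256 = 4 - 256 = -252)
q(l, v) = -14/3 (q(l, v) = 2 + (⅓)*(-20) = 2 - 20/3 = -14/3)
k(m, Y) = 5 - 14*m/3 (k(m, Y) = -14*m/3 + 5 = 5 - 14*m/3)
1/k(-1161, 1359) = 1/(5 - 14/3*(-1161)) = 1/(5 + 5418) = 1/5423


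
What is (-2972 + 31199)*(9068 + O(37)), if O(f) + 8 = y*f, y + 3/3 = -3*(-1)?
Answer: 257825418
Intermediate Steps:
y = 2 (y = -1 - 3*(-1) = -1 + 3 = 2)
O(f) = -8 + 2*f
(-2972 + 31199)*(9068 + O(37)) = (-2972 + 31199)*(9068 + (-8 + 2*37)) = 28227*(9068 + (-8 + 74)) = 28227*(9068 + 66) = 28227*9134 = 257825418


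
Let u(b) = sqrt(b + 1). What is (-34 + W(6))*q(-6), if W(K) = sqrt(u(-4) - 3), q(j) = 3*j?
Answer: 612 - 18*sqrt(-3 + I*sqrt(3)) ≈ 603.33 - 32.36*I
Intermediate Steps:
u(b) = sqrt(1 + b)
W(K) = sqrt(-3 + I*sqrt(3)) (W(K) = sqrt(sqrt(1 - 4) - 3) = sqrt(sqrt(-3) - 3) = sqrt(I*sqrt(3) - 3) = sqrt(-3 + I*sqrt(3)))
(-34 + W(6))*q(-6) = (-34 + sqrt(-3 + I*sqrt(3)))*(3*(-6)) = (-34 + sqrt(-3 + I*sqrt(3)))*(-18) = 612 - 18*sqrt(-3 + I*sqrt(3))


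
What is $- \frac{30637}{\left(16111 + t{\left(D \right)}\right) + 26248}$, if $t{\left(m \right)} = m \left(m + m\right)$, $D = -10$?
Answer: $- \frac{30637}{42559} \approx -0.71987$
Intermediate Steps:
$t{\left(m \right)} = 2 m^{2}$ ($t{\left(m \right)} = m 2 m = 2 m^{2}$)
$- \frac{30637}{\left(16111 + t{\left(D \right)}\right) + 26248} = - \frac{30637}{\left(16111 + 2 \left(-10\right)^{2}\right) + 26248} = - \frac{30637}{\left(16111 + 2 \cdot 100\right) + 26248} = - \frac{30637}{\left(16111 + 200\right) + 26248} = - \frac{30637}{16311 + 26248} = - \frac{30637}{42559}$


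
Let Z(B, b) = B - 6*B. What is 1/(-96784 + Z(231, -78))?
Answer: -1/97939 ≈ -1.0210e-5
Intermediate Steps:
Z(B, b) = -5*B
1/(-96784 + Z(231, -78)) = 1/(-96784 - 5*231) = 1/(-96784 - 1155) = 1/(-97939) = -1/97939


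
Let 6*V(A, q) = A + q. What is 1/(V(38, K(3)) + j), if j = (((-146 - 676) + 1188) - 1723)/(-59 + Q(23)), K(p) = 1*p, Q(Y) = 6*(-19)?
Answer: 1038/15235 ≈ 0.068133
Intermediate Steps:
Q(Y) = -114
K(p) = p
j = 1357/173 (j = (((-146 - 676) + 1188) - 1723)/(-59 - 114) = ((-822 + 1188) - 1723)/(-173) = (366 - 1723)*(-1/173) = -1357*(-1/173) = 1357/173 ≈ 7.8439)
V(A, q) = A/6 + q/6 (V(A, q) = (A + q)/6 = A/6 + q/6)
1/(V(38, K(3)) + j) = 1/(((⅙)*38 + (⅙)*3) + 1357/173) = 1/((19/3 + ½) + 1357/173) = 1/(41/6 + 1357/173) = 1/(15235/1038) = 1038/15235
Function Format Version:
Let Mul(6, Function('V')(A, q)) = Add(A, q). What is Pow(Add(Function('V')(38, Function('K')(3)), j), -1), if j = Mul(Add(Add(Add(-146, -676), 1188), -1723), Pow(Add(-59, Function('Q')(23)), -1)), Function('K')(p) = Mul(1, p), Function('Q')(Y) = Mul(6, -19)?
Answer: Rational(1038, 15235) ≈ 0.068133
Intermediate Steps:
Function('Q')(Y) = -114
Function('K')(p) = p
j = Rational(1357, 173) (j = Mul(Add(Add(Add(-146, -676), 1188), -1723), Pow(Add(-59, -114), -1)) = Mul(Add(Add(-822, 1188), -1723), Pow(-173, -1)) = Mul(Add(366, -1723), Rational(-1, 173)) = Mul(-1357, Rational(-1, 173)) = Rational(1357, 173) ≈ 7.8439)
Function('V')(A, q) = Add(Mul(Rational(1, 6), A), Mul(Rational(1, 6), q)) (Function('V')(A, q) = Mul(Rational(1, 6), Add(A, q)) = Add(Mul(Rational(1, 6), A), Mul(Rational(1, 6), q)))
Pow(Add(Function('V')(38, Function('K')(3)), j), -1) = Pow(Add(Add(Mul(Rational(1, 6), 38), Mul(Rational(1, 6), 3)), Rational(1357, 173)), -1) = Pow(Add(Add(Rational(19, 3), Rational(1, 2)), Rational(1357, 173)), -1) = Pow(Add(Rational(41, 6), Rational(1357, 173)), -1) = Pow(Rational(15235, 1038), -1) = Rational(1038, 15235)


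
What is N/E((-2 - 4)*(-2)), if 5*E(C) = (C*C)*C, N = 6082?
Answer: 15205/864 ≈ 17.598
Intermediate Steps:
E(C) = C³/5 (E(C) = ((C*C)*C)/5 = (C²*C)/5 = C³/5)
N/E((-2 - 4)*(-2)) = 6082/((((-2 - 4)*(-2))³/5)) = 6082/(((-6*(-2))³/5)) = 6082/(((⅕)*12³)) = 6082/(((⅕)*1728)) = 6082/(1728/5) = 6082*(5/1728) = 15205/864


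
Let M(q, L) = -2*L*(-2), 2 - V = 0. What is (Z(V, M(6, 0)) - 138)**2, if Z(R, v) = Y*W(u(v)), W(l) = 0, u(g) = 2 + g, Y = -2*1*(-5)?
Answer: 19044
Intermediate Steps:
V = 2 (V = 2 - 1*0 = 2 + 0 = 2)
Y = 10 (Y = -2*(-5) = 10)
M(q, L) = 4*L
Z(R, v) = 0 (Z(R, v) = 10*0 = 0)
(Z(V, M(6, 0)) - 138)**2 = (0 - 138)**2 = (-138)**2 = 19044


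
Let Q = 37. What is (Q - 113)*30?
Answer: -2280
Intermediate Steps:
(Q - 113)*30 = (37 - 113)*30 = -76*30 = -2280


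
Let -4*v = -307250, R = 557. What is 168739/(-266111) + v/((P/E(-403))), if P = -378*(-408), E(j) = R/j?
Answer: -43745909872891/33078806508384 ≈ -1.3225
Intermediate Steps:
v = 153625/2 (v = -¼*(-307250) = 153625/2 ≈ 76813.)
E(j) = 557/j
P = 154224
168739/(-266111) + v/((P/E(-403))) = 168739/(-266111) + 153625/(2*((154224/((557/(-403)))))) = 168739*(-1/266111) + 153625/(2*((154224/((557*(-1/403)))))) = -168739/266111 + 153625/(2*((154224/(-557/403)))) = -168739/266111 + 153625/(2*((154224*(-403/557)))) = -168739/266111 + 153625/(2*(-62152272/557)) = -168739/266111 + (153625/2)*(-557/62152272) = -168739/266111 - 85569125/124304544 = -43745909872891/33078806508384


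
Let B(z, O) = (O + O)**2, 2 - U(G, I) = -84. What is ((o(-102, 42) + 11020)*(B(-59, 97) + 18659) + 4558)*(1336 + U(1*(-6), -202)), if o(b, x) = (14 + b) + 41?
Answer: 878411481246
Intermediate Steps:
U(G, I) = 86 (U(G, I) = 2 - 1*(-84) = 2 + 84 = 86)
o(b, x) = 55 + b
B(z, O) = 4*O**2 (B(z, O) = (2*O)**2 = 4*O**2)
((o(-102, 42) + 11020)*(B(-59, 97) + 18659) + 4558)*(1336 + U(1*(-6), -202)) = (((55 - 102) + 11020)*(4*97**2 + 18659) + 4558)*(1336 + 86) = ((-47 + 11020)*(4*9409 + 18659) + 4558)*1422 = (10973*(37636 + 18659) + 4558)*1422 = (10973*56295 + 4558)*1422 = (617725035 + 4558)*1422 = 617729593*1422 = 878411481246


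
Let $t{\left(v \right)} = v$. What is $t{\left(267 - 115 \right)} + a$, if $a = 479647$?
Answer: $479799$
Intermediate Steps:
$t{\left(267 - 115 \right)} + a = \left(267 - 115\right) + 479647 = 152 + 479647 = 479799$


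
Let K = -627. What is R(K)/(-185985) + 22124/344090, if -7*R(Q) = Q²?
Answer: 1823054251/4977433895 ≈ 0.36626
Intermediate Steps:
R(Q) = -Q²/7
R(K)/(-185985) + 22124/344090 = -⅐*(-627)²/(-185985) + 22124/344090 = -⅐*393129*(-1/185985) + 22124*(1/344090) = -393129/7*(-1/185985) + 11062/172045 = 43681/144655 + 11062/172045 = 1823054251/4977433895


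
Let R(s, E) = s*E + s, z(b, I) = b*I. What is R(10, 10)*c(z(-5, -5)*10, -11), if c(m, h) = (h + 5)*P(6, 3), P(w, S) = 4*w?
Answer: -15840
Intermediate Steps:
z(b, I) = I*b
R(s, E) = s + E*s (R(s, E) = E*s + s = s + E*s)
c(m, h) = 120 + 24*h (c(m, h) = (h + 5)*(4*6) = (5 + h)*24 = 120 + 24*h)
R(10, 10)*c(z(-5, -5)*10, -11) = (10*(1 + 10))*(120 + 24*(-11)) = (10*11)*(120 - 264) = 110*(-144) = -15840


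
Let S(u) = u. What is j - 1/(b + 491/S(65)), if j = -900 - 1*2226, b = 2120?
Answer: -432297731/138291 ≈ -3126.0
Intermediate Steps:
j = -3126 (j = -900 - 2226 = -3126)
j - 1/(b + 491/S(65)) = -3126 - 1/(2120 + 491/65) = -3126 - 1/138291/65 = -3126 - 1*65/138291 = -3126 - 65/138291 = -432297731/138291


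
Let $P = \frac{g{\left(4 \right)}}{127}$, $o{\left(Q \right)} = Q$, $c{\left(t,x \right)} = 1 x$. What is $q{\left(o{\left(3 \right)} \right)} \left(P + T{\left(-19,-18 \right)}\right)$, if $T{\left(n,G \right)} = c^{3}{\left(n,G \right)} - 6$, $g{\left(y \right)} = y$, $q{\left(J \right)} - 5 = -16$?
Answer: $\frac{8155642}{127} \approx 64218.0$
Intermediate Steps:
$c{\left(t,x \right)} = x$
$q{\left(J \right)} = -11$ ($q{\left(J \right)} = 5 - 16 = -11$)
$T{\left(n,G \right)} = -6 + G^{3}$ ($T{\left(n,G \right)} = G^{3} - 6 = -6 + G^{3}$)
$P = \frac{4}{127} \approx 0.031496$
$q{\left(o{\left(3 \right)} \right)} \left(P + T{\left(-19,-18 \right)}\right) = - 11 \left(\frac{4}{127} + \left(-6 + \left(-18\right)^{3}\right)\right) = - 11 \left(\frac{4}{127} - 5838\right) = \left(-11\right) \left(- \frac{741422}{127}\right) = \frac{8155642}{127}$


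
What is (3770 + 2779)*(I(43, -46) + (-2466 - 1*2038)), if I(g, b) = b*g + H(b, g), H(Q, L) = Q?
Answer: -42751872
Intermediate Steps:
I(g, b) = b + b*g (I(g, b) = b*g + b = b + b*g)
(3770 + 2779)*(I(43, -46) + (-2466 - 1*2038)) = (3770 + 2779)*(-46*(1 + 43) + (-2466 - 1*2038)) = 6549*(-46*44 + (-2466 - 2038)) = 6549*(-2024 - 4504) = 6549*(-6528) = -42751872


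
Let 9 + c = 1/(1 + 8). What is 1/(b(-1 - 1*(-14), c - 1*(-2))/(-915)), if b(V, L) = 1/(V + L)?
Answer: -16775/3 ≈ -5591.7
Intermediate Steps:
c = -80/9 (c = -9 + 1/(1 + 8) = -9 + 1/9 = -9 + ⅑ = -80/9 ≈ -8.8889)
b(V, L) = 1/(L + V)
1/(b(-1 - 1*(-14), c - 1*(-2))/(-915)) = 1/(1/((-80/9 - 1*(-2)) + (-1 - 1*(-14))*(-915))) = 1/(-1/915/((-80/9 + 2) + (-1 + 14))) = 1/(-1/915/(-62/9 + 13)) = 1/(-1/915/(55/9)) = 1/((9/55)*(-1/915)) = 1/(-3/16775) = -16775/3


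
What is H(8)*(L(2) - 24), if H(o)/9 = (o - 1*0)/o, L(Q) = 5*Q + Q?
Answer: -108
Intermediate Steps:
L(Q) = 6*Q
H(o) = 9 (H(o) = 9*((o - 1*0)/o) = 9*((o + 0)/o) = 9*(o/o) = 9*1 = 9)
H(8)*(L(2) - 24) = 9*(6*2 - 24) = 9*(12 - 24) = 9*(-12) = -108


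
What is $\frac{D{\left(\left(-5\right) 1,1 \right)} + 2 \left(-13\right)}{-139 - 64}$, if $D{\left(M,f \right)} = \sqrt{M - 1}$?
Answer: $\frac{26}{203} - \frac{i \sqrt{6}}{203} \approx 0.12808 - 0.012066 i$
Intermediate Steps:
$D{\left(M,f \right)} = \sqrt{-1 + M}$
$\frac{D{\left(\left(-5\right) 1,1 \right)} + 2 \left(-13\right)}{-139 - 64} = \frac{\sqrt{-1 - 5} + 2 \left(-13\right)}{-139 - 64} = \frac{\sqrt{-1 - 5} - 26}{-139 + \left(-79 + 15\right)} = \frac{\sqrt{-6} - 26}{-139 - 64} = \frac{i \sqrt{6} - 26}{-203} = - \frac{-26 + i \sqrt{6}}{203} = \frac{26}{203} - \frac{i \sqrt{6}}{203}$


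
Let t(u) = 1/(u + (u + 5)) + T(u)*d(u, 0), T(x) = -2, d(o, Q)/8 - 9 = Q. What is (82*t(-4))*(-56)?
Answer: 1988336/3 ≈ 6.6278e+5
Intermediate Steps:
d(o, Q) = 72 + 8*Q
t(u) = -144 + 1/(5 + 2*u) (t(u) = 1/(u + (u + 5)) - 2*(72 + 8*0) = 1/(u + (5 + u)) - 2*(72 + 0) = 1/(5 + 2*u) - 2*72 = 1/(5 + 2*u) - 144 = -144 + 1/(5 + 2*u))
(82*t(-4))*(-56) = (82*((-719 - 288*(-4))/(5 + 2*(-4))))*(-56) = (82*((-719 + 1152)/(5 - 8)))*(-56) = (82*(433/(-3)))*(-56) = (82*(-⅓*433))*(-56) = (82*(-433/3))*(-56) = -35506/3*(-56) = 1988336/3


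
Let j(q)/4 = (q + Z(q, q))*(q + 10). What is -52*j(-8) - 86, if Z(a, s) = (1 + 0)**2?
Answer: 2826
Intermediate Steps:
Z(a, s) = 1 (Z(a, s) = 1**2 = 1)
j(q) = 4*(1 + q)*(10 + q) (j(q) = 4*((q + 1)*(q + 10)) = 4*((1 + q)*(10 + q)) = 4*(1 + q)*(10 + q))
-52*j(-8) - 86 = -52*(40 + 4*(-8)**2 + 44*(-8)) - 86 = -52*(40 + 4*64 - 352) - 86 = -52*(40 + 256 - 352) - 86 = -52*(-56) - 86 = 2912 - 86 = 2826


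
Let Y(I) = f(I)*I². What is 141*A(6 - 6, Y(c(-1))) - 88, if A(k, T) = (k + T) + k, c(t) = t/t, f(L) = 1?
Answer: 53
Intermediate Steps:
c(t) = 1
Y(I) = I² (Y(I) = 1*I² = I²)
A(k, T) = T + 2*k (A(k, T) = (T + k) + k = T + 2*k)
141*A(6 - 6, Y(c(-1))) - 88 = 141*(1² + 2*(6 - 6)) - 88 = 141*(1 + 2*0) - 88 = 141*(1 + 0) - 88 = 141*1 - 88 = 141 - 88 = 53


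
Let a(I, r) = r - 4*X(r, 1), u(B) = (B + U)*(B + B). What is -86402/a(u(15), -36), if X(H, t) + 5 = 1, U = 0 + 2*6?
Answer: 43201/10 ≈ 4320.1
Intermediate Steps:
U = 12 (U = 0 + 12 = 12)
u(B) = 2*B*(12 + B) (u(B) = (B + 12)*(B + B) = (12 + B)*(2*B) = 2*B*(12 + B))
X(H, t) = -4 (X(H, t) = -5 + 1 = -4)
a(I, r) = 16 + r (a(I, r) = r - 4*(-4) = r + 16 = 16 + r)
-86402/a(u(15), -36) = -86402/(16 - 36) = -86402/(-20) = -86402*(-1/20) = 43201/10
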